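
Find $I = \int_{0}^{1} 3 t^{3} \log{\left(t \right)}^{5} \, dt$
$- \frac{45}{512}$

Start from the elementary integral
$$J(a) = \int_{0}^{1} 3 t^{a} \, dt = \frac{3}{a + 1}.$$

Differentiating under the integral sign brings down a factor of $\ln t$:
$$\frac{dJ}{da} = \int_{0}^{1} 3 t^{a} \log{\left(t \right)} \, dt = - \frac{3}{\left(a + 1\right)^{2}}.$$

Repeating $5$ times in total — each differentiation brings down another $\ln t$ — gives
$$\frac{d^{5}J}{da^{5}} = \int_{0}^{1} 3 t^{a} \log{\left(t \right)}^{5} \, dt = - \frac{360}{\left(a + 1\right)^{6}},$$
and the integrand here is exactly the target integrand, so $I = - \frac{360}{\left(a + 1\right)^{6}}$.

Setting $a = 3$:
$$I = - \frac{45}{512}.$$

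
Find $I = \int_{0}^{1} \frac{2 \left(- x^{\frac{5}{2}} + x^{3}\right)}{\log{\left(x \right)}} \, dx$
$\log{\left(\frac{64}{49} \right)}$

Introduce a parameter $a$ in the exponent: let $I(a) = \int_{0}^{1} \frac{2 \left(- x^{\frac{5}{2}} + x^{a}\right)}{\log{\left(x \right)}} \, dx$.

Since $\dfrac{\partial}{\partial a}\,x^{a} = x^{a} \ln x$, the $\ln x$ in the denominator cancels and
$$\frac{dI}{da} = \int_{0}^{1} 2 x^{a} \, dx = 2 \left[\frac{x^{a+1}}{a+1}\right]_0^1 = \frac{2}{a + 1}.$$

Integrating with respect to $a$ gives $I(a) = \log{\left(\frac{4 \left(a + 1\right)^{2}}{49} \right)} + C$.

At $a = \frac{5}{2}$ the integrand is identically $0$, so $I(\frac{5}{2}) = 0$. The closed form gives $0$, hence $C = 0$.

Setting $a = 3$:
$$I = \log{\left(\frac{64}{49} \right)}.$$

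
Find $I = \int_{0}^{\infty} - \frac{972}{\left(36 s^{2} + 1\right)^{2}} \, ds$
$- \frac{81 \pi}{2}$

Recall the elementary integral
$$J(a) = \int_{0}^{\infty} - \frac{3}{4 \left(a^{2} + s^{2}\right)} \, ds = - \frac{3 \pi}{8 a}.$$

Differentiating under the integral sign with respect to $a$,
$$\frac{dJ}{da} = \int_{0}^{\infty} \frac{3 a}{2 \left(a^{2} + s^{2}\right)^{2}} \, ds = \frac{3 \pi}{8 a^{2}},$$
so $\int_{0}^{\infty} - \frac{3}{4 \left(a^{2} + s^{2}\right)^{2}} \, ds = - \frac{3 \pi}{16 a^{3}}$.

Setting $a = \frac{1}{6}$:
$$I = - \frac{81 \pi}{2}.$$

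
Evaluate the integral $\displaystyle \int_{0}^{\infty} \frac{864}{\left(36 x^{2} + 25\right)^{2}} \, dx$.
$\frac{36 \pi}{125}$

Begin with the known result
$$J(a) = \int_{0}^{\infty} \frac{2}{3 \left(a^{2} + x^{2}\right)} \, dx = \frac{\pi}{3 a}.$$

Differentiating under the integral sign with respect to $a$,
$$\frac{dJ}{da} = \int_{0}^{\infty} - \frac{4 a}{3 \left(a^{2} + x^{2}\right)^{2}} \, dx = - \frac{\pi}{3 a^{2}},$$
so $\int_{0}^{\infty} \frac{2}{3 \left(a^{2} + x^{2}\right)^{2}} \, dx = \frac{\pi}{6 a^{3}}$.

Setting $a = \frac{5}{6}$:
$$I = \frac{36 \pi}{125}.$$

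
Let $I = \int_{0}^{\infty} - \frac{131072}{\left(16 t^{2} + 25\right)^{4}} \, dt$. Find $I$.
$- \frac{1024 \pi}{15625}$

Recall the elementary integral
$$J(a) = \int_{0}^{\infty} - \frac{2}{a^{2} + t^{2}} \, dt = - \frac{\pi}{a}.$$

Differentiating under the integral sign with respect to $a$,
$$\frac{dJ}{da} = \int_{0}^{\infty} \frac{4 a}{\left(a^{2} + t^{2}\right)^{2}} \, dt = \frac{\pi}{a^{2}},$$
so $\int_{0}^{\infty} - \frac{2}{\left(a^{2} + t^{2}\right)^{2}} \, dt = - \frac{\pi}{2 a^{3}}$.

Repeating — each differentiation of $1/(t^2+a^2)^j$ produces $-2ja/(t^2+a^2)^{j+1}$ — and dividing through by $-2ja$ at each step yields, after $3$ differentiations in total,
$$\int_{0}^{\infty} - \frac{2}{\left(a^{2} + t^{2}\right)^{4}} \, dt = - \frac{5 \pi}{16 a^{7}}.$$

Setting $a = \frac{5}{4}$:
$$I = - \frac{1024 \pi}{15625}.$$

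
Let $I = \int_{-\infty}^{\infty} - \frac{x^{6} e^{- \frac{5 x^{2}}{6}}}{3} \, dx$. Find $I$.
$- \frac{27 \sqrt{30} \sqrt{\pi}}{125}$

Consider the simpler parametrised integral
$$J(a) = \int_{-\infty}^{\infty} - \frac{e^{- a x^{2}}}{3} \, dx = - \frac{\sqrt{\pi}}{3 \sqrt{a}}.$$

Differentiating under the integral sign brings down a factor of $(-x^2)$:
$$\frac{dJ}{da} = \int_{-\infty}^{\infty} \frac{x^{2} e^{- a x^{2}}}{3} \, dx = \frac{\sqrt{\pi}}{6 a^{\frac{3}{2}}}.$$

Repeating $3$ times in total — each differentiation brings down another $(-x^2)$ — gives
$$\frac{d^{3}J}{da^{3}} = \int_{-\infty}^{\infty} \frac{x^{6} e^{- a x^{2}}}{3} \, dx = \frac{5 \sqrt{\pi}}{8 a^{\frac{7}{2}}},$$
and the integrand here is $(-1)^{3}$ times the target integrand, so $I = (-1)^{3}\,\frac{d^{3}J}{da^{3}} = - \frac{5 \sqrt{\pi}}{8 a^{\frac{7}{2}}}$.

Setting $a = \frac{5}{6}$:
$$I = - \frac{27 \sqrt{30} \sqrt{\pi}}{125}.$$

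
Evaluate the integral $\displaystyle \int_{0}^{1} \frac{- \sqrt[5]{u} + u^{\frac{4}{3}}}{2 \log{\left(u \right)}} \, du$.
$- \log{\left(6 \right)} + \frac{\log{\left(70 \right)}}{2}$

Introduce a parameter $a$ in the exponent: let $I(a) = \int_{0}^{1} \frac{- \sqrt[5]{u} + u^{a}}{2 \log{\left(u \right)}} \, du$.

Since $\dfrac{\partial}{\partial a}\,u^{a} = u^{a} \ln u$, the $\ln u$ in the denominator cancels and
$$\frac{dI}{da} = \int_{0}^{1} \frac{1}{2} u^{a} \, du = \frac{1}{2} \left[\frac{u^{a+1}}{a+1}\right]_0^1 = \frac{1}{2 \left(a + 1\right)}.$$

Integrating with respect to $a$ gives $I(a) = \log{\left(\frac{\sqrt{30} \sqrt{a + 1}}{6} \right)} + C$.

At $a = \frac{1}{5}$ the integrand is identically $0$, so $I(\frac{1}{5}) = 0$. The closed form gives $0$, hence $C = 0$.

Setting $a = \frac{4}{3}$:
$$I = - \log{\left(6 \right)} + \frac{\log{\left(70 \right)}}{2}.$$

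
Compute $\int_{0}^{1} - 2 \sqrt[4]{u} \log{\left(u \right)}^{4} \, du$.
$- \frac{49152}{3125}$

Begin with the known integral
$$J(a) = \int_{0}^{1} - 2 u^{a} \, du = - \frac{2}{a + 1}.$$

Differentiating under the integral sign brings down a factor of $\ln u$:
$$\frac{dJ}{da} = \int_{0}^{1} - 2 u^{a} \log{\left(u \right)} \, du = \frac{2}{\left(a + 1\right)^{2}}.$$

Repeating $4$ times in total — each differentiation brings down another $\ln u$ — gives
$$\frac{d^{4}J}{da^{4}} = \int_{0}^{1} - 2 u^{a} \log{\left(u \right)}^{4} \, du = - \frac{48}{\left(a + 1\right)^{5}},$$
and the integrand here is exactly the target integrand, so $I = - \frac{48}{\left(a + 1\right)^{5}}$.

Setting $a = \frac{1}{4}$:
$$I = - \frac{49152}{3125}.$$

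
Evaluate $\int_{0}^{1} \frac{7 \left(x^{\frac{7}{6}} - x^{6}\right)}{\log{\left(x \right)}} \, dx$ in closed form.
$\log{\left(\frac{62748517}{230539333248} \right)}$

Introduce a parameter $a$ in the exponent: let $I(a) = \int_{0}^{1} \frac{7 \left(- x^{6} + x^{a}\right)}{\log{\left(x \right)}} \, dx$.

Since $\dfrac{\partial}{\partial a}\,x^{a} = x^{a} \ln x$, the $\ln x$ in the denominator cancels and
$$\frac{dI}{da} = \int_{0}^{1} 7 x^{a} \, dx = 7 \left[\frac{x^{a+1}}{a+1}\right]_0^1 = \frac{7}{a + 1}.$$

Integrating with respect to $a$ gives $I(a) = \log{\left(\frac{\left(a + 1\right)^{7}}{823543} \right)} + C$.

At $a = 6$ the integrand is identically $0$, so $I(6) = 0$. The closed form gives $0$, hence $C = 0$.

Setting $a = \frac{7}{6}$:
$$I = \log{\left(\frac{62748517}{230539333248} \right)}.$$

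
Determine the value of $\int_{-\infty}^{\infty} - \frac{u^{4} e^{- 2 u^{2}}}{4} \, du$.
$- \frac{3 \sqrt{2} \sqrt{\pi}}{128}$

Consider the simpler parametrised integral
$$J(a) = \int_{-\infty}^{\infty} - \frac{e^{- a u^{2}}}{4} \, du = - \frac{\sqrt{\pi}}{4 \sqrt{a}}.$$

Differentiating under the integral sign brings down a factor of $(-u^2)$:
$$\frac{dJ}{da} = \int_{-\infty}^{\infty} \frac{u^{2} e^{- a u^{2}}}{4} \, du = \frac{\sqrt{\pi}}{8 a^{\frac{3}{2}}}.$$

Repeating twice in total — each differentiation brings down another $(-u^2)$ — gives
$$\frac{d^{2}J}{da^{2}} = \int_{-\infty}^{\infty} - \frac{u^{4} e^{- a u^{2}}}{4} \, du = - \frac{3 \sqrt{\pi}}{16 a^{\frac{5}{2}}},$$
and the integrand here is exactly the target integrand, so $I = - \frac{3 \sqrt{\pi}}{16 a^{\frac{5}{2}}}$.

Setting $a = 2$:
$$I = - \frac{3 \sqrt{2} \sqrt{\pi}}{128}.$$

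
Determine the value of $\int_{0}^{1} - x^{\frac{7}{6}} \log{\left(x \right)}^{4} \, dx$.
$- \frac{186624}{371293}$

Consider the simpler parametrised integral
$$J(a) = \int_{0}^{1} - x^{a} \, dx = - \frac{1}{a + 1}.$$

Differentiating under the integral sign brings down a factor of $\ln x$:
$$\frac{dJ}{da} = \int_{0}^{1} - x^{a} \log{\left(x \right)} \, dx = \frac{1}{\left(a + 1\right)^{2}}.$$

Repeating $4$ times in total — each differentiation brings down another $\ln x$ — gives
$$\frac{d^{4}J}{da^{4}} = \int_{0}^{1} - x^{a} \log{\left(x \right)}^{4} \, dx = - \frac{24}{\left(a + 1\right)^{5}},$$
and the integrand here is exactly the target integrand, so $I = - \frac{24}{\left(a + 1\right)^{5}}$.

Setting $a = \frac{7}{6}$:
$$I = - \frac{186624}{371293}.$$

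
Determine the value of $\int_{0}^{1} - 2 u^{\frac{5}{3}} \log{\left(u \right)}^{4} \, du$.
$- \frac{729}{2048}$

Begin with the known integral
$$J(a) = \int_{0}^{1} - 2 u^{a} \, du = - \frac{2}{a + 1}.$$

Differentiating under the integral sign brings down a factor of $\ln u$:
$$\frac{dJ}{da} = \int_{0}^{1} - 2 u^{a} \log{\left(u \right)} \, du = \frac{2}{\left(a + 1\right)^{2}}.$$

Repeating $4$ times in total — each differentiation brings down another $\ln u$ — gives
$$\frac{d^{4}J}{da^{4}} = \int_{0}^{1} - 2 u^{a} \log{\left(u \right)}^{4} \, du = - \frac{48}{\left(a + 1\right)^{5}},$$
and the integrand here is exactly the target integrand, so $I = - \frac{48}{\left(a + 1\right)^{5}}$.

Setting $a = \frac{5}{3}$:
$$I = - \frac{729}{2048}.$$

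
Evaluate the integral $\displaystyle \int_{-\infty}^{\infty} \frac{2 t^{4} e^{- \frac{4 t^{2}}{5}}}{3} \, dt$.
$\frac{25 \sqrt{5} \sqrt{\pi}}{64}$

Start from the elementary integral
$$J(a) = \int_{-\infty}^{\infty} \frac{2 e^{- a t^{2}}}{3} \, dt = \frac{2 \sqrt{\pi}}{3 \sqrt{a}}.$$

Differentiating under the integral sign brings down a factor of $(-t^2)$:
$$\frac{dJ}{da} = \int_{-\infty}^{\infty} - \frac{2 t^{2} e^{- a t^{2}}}{3} \, dt = - \frac{\sqrt{\pi}}{3 a^{\frac{3}{2}}}.$$

Repeating twice in total — each differentiation brings down another $(-t^2)$ — gives
$$\frac{d^{2}J}{da^{2}} = \int_{-\infty}^{\infty} \frac{2 t^{4} e^{- a t^{2}}}{3} \, dt = \frac{\sqrt{\pi}}{2 a^{\frac{5}{2}}},$$
and the integrand here is exactly the target integrand, so $I = \frac{\sqrt{\pi}}{2 a^{\frac{5}{2}}}$.

Setting $a = \frac{4}{5}$:
$$I = \frac{25 \sqrt{5} \sqrt{\pi}}{64}.$$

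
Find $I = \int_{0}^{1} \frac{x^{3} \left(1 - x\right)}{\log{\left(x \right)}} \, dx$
$\log{\left(\frac{4}{5} \right)}$

Consider the one-parameter family: let $I(a) = \int_{0}^{1} \frac{- x^{4} + x^{a}}{\log{\left(x \right)}} \, dx$.

Since $\dfrac{\partial}{\partial a}\,x^{a} = x^{a} \ln x$, the $\ln x$ in the denominator cancels and
$$\frac{dI}{da} = \int_{0}^{1} x^{a} \, dx = \left[\frac{x^{a+1}}{a+1}\right]_0^1 = \frac{1}{a + 1}.$$

Integrating with respect to $a$ gives $I(a) = \log{\left(\frac{a}{5} + \frac{1}{5} \right)} + C$.

At $a = 4$ the integrand is identically $0$, so $I(4) = 0$. The closed form gives $0$, hence $C = 0$.

Setting $a = 3$:
$$I = \log{\left(\frac{4}{5} \right)}.$$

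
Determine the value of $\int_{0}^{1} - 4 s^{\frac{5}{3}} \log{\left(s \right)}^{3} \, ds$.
$\frac{243}{512}$

Begin with the known integral
$$J(a) = \int_{0}^{1} - 4 s^{a} \, ds = - \frac{4}{a + 1}.$$

Differentiating under the integral sign brings down a factor of $\ln s$:
$$\frac{dJ}{da} = \int_{0}^{1} - 4 s^{a} \log{\left(s \right)} \, ds = \frac{4}{\left(a + 1\right)^{2}}.$$

Repeating $3$ times in total — each differentiation brings down another $\ln s$ — gives
$$\frac{d^{3}J}{da^{3}} = \int_{0}^{1} - 4 s^{a} \log{\left(s \right)}^{3} \, ds = \frac{24}{\left(a + 1\right)^{4}},$$
and the integrand here is exactly the target integrand, so $I = \frac{24}{\left(a + 1\right)^{4}}$.

Setting $a = \frac{5}{3}$:
$$I = \frac{243}{512}.$$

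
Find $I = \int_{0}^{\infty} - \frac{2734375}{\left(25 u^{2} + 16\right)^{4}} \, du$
$- \frac{2734375 \pi}{524288}$

Recall the elementary integral
$$J(a) = \int_{0}^{\infty} - \frac{7}{a^{2} + u^{2}} \, du = - \frac{7 \pi}{2 a}.$$

Differentiating under the integral sign with respect to $a$,
$$\frac{dJ}{da} = \int_{0}^{\infty} \frac{14 a}{\left(a^{2} + u^{2}\right)^{2}} \, du = \frac{7 \pi}{2 a^{2}},$$
so $\int_{0}^{\infty} - \frac{7}{\left(a^{2} + u^{2}\right)^{2}} \, du = - \frac{7 \pi}{4 a^{3}}$.

Repeating — each differentiation of $1/(u^2+a^2)^j$ produces $-2ja/(u^2+a^2)^{j+1}$ — and dividing through by $-2ja$ at each step yields, after $3$ differentiations in total,
$$\int_{0}^{\infty} - \frac{7}{\left(a^{2} + u^{2}\right)^{4}} \, du = - \frac{35 \pi}{32 a^{7}}.$$

Setting $a = \frac{4}{5}$:
$$I = - \frac{2734375 \pi}{524288}.$$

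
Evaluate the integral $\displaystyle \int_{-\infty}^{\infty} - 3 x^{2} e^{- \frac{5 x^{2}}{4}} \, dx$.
$- \frac{12 \sqrt{5} \sqrt{\pi}}{25}$

Consider the simpler parametrised integral
$$J(a) = \int_{-\infty}^{\infty} - 3 e^{- a x^{2}} \, dx = - \frac{3 \sqrt{\pi}}{\sqrt{a}}.$$

Differentiating under the integral sign brings down a factor of $(-x^2)$:
$$\frac{dJ}{da} = \int_{-\infty}^{\infty} 3 x^{2} e^{- a x^{2}} \, dx = \frac{3 \sqrt{\pi}}{2 a^{\frac{3}{2}}}.$$

The integral on the left is $-I$, so $I = - \frac{3 \sqrt{\pi}}{2 a^{\frac{3}{2}}}$.

Setting $a = \frac{5}{4}$:
$$I = - \frac{12 \sqrt{5} \sqrt{\pi}}{25}.$$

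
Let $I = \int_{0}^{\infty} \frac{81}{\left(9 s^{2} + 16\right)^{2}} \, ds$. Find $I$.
$\frac{27 \pi}{256}$

Recall the elementary integral
$$J(a) = \int_{0}^{\infty} \frac{1}{a^{2} + s^{2}} \, ds = \frac{\pi}{2 a}.$$

Differentiating under the integral sign with respect to $a$,
$$\frac{dJ}{da} = \int_{0}^{\infty} - \frac{2 a}{\left(a^{2} + s^{2}\right)^{2}} \, ds = - \frac{\pi}{2 a^{2}},$$
so $\int_{0}^{\infty} \frac{1}{\left(a^{2} + s^{2}\right)^{2}} \, ds = \frac{\pi}{4 a^{3}}$.

Setting $a = \frac{4}{3}$:
$$I = \frac{27 \pi}{256}.$$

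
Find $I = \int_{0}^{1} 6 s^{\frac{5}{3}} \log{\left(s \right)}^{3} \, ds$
$- \frac{729}{1024}$

Begin with the known integral
$$J(a) = \int_{0}^{1} 6 s^{a} \, ds = \frac{6}{a + 1}.$$

Differentiating under the integral sign brings down a factor of $\ln s$:
$$\frac{dJ}{da} = \int_{0}^{1} 6 s^{a} \log{\left(s \right)} \, ds = - \frac{6}{\left(a + 1\right)^{2}}.$$

Repeating $3$ times in total — each differentiation brings down another $\ln s$ — gives
$$\frac{d^{3}J}{da^{3}} = \int_{0}^{1} 6 s^{a} \log{\left(s \right)}^{3} \, ds = - \frac{36}{\left(a + 1\right)^{4}},$$
and the integrand here is exactly the target integrand, so $I = - \frac{36}{\left(a + 1\right)^{4}}$.

Setting $a = \frac{5}{3}$:
$$I = - \frac{729}{1024}.$$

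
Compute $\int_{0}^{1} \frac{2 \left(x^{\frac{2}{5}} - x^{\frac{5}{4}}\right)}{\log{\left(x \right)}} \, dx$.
$- \log{\left(\frac{2025}{784} \right)}$

Introduce a parameter $a$ in the exponent: let $I(a) = \int_{0}^{1} \frac{2 \left(x^{\frac{2}{5}} - x^{a}\right)}{\log{\left(x \right)}} \, dx$.

Since $\dfrac{\partial}{\partial a}\,x^{a} = x^{a} \ln x$, the $\ln x$ in the denominator cancels and
$$\frac{dI}{da} = \int_{0}^{1} -2 x^{a} \, dx = -2 \left[\frac{x^{a+1}}{a+1}\right]_0^1 = - \frac{2}{a + 1}.$$

Integrating with respect to $a$ gives $I(a) = - \log{\left(\frac{25 \left(a + 1\right)^{2}}{49} \right)} + C$.

At $a = \frac{2}{5}$ the integrand is identically $0$, so $I(\frac{2}{5}) = 0$. The closed form gives $0$, hence $C = 0$.

Setting $a = \frac{5}{4}$:
$$I = - \log{\left(\frac{2025}{784} \right)}.$$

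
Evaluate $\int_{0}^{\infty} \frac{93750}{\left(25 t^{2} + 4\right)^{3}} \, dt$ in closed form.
$\frac{28125 \pi}{256}$

Recall the elementary integral
$$J(a) = \int_{0}^{\infty} \frac{6}{a^{2} + t^{2}} \, dt = \frac{3 \pi}{a}.$$

Differentiating under the integral sign with respect to $a$,
$$\frac{dJ}{da} = \int_{0}^{\infty} - \frac{12 a}{\left(a^{2} + t^{2}\right)^{2}} \, dt = - \frac{3 \pi}{a^{2}},$$
so $\int_{0}^{\infty} \frac{6}{\left(a^{2} + t^{2}\right)^{2}} \, dt = \frac{3 \pi}{2 a^{3}}$.

Repeating — each differentiation of $1/(t^2+a^2)^j$ produces $-2ja/(t^2+a^2)^{j+1}$ — and dividing through by $-2ja$ at each step yields, after $2$ differentiations in total,
$$\int_{0}^{\infty} \frac{6}{\left(a^{2} + t^{2}\right)^{3}} \, dt = \frac{9 \pi}{8 a^{5}}.$$

Setting $a = \frac{2}{5}$:
$$I = \frac{28125 \pi}{256}.$$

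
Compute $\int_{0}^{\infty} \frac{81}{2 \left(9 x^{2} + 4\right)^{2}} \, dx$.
$\frac{27 \pi}{64}$

Start from the standard arctangent integral
$$J(a) = \int_{0}^{\infty} \frac{1}{2 \left(a^{2} + x^{2}\right)} \, dx = \frac{\pi}{4 a}.$$

Differentiating under the integral sign with respect to $a$,
$$\frac{dJ}{da} = \int_{0}^{\infty} - \frac{a}{\left(a^{2} + x^{2}\right)^{2}} \, dx = - \frac{\pi}{4 a^{2}},$$
so $\int_{0}^{\infty} \frac{1}{2 \left(a^{2} + x^{2}\right)^{2}} \, dx = \frac{\pi}{8 a^{3}}$.

Setting $a = \frac{2}{3}$:
$$I = \frac{27 \pi}{64}.$$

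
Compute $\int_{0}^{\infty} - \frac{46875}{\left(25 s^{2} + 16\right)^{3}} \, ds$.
$- \frac{28125 \pi}{16384}$

Recall the elementary integral
$$J(a) = \int_{0}^{\infty} - \frac{3}{a^{2} + s^{2}} \, ds = - \frac{3 \pi}{2 a}.$$

Differentiating under the integral sign with respect to $a$,
$$\frac{dJ}{da} = \int_{0}^{\infty} \frac{6 a}{\left(a^{2} + s^{2}\right)^{2}} \, ds = \frac{3 \pi}{2 a^{2}},$$
so $\int_{0}^{\infty} - \frac{3}{\left(a^{2} + s^{2}\right)^{2}} \, ds = - \frac{3 \pi}{4 a^{3}}$.

Repeating — each differentiation of $1/(s^2+a^2)^j$ produces $-2ja/(s^2+a^2)^{j+1}$ — and dividing through by $-2ja$ at each step yields, after $2$ differentiations in total,
$$\int_{0}^{\infty} - \frac{3}{\left(a^{2} + s^{2}\right)^{3}} \, ds = - \frac{9 \pi}{16 a^{5}}.$$

Setting $a = \frac{4}{5}$:
$$I = - \frac{28125 \pi}{16384}.$$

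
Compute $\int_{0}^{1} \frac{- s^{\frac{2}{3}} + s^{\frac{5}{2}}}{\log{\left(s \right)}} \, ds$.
$\log{\left(\frac{21}{10} \right)}$

Replace the exponent $\frac{5}{2}$ by a parameter $a$: let $I(a) = \int_{0}^{1} \frac{- s^{\frac{2}{3}} + s^{a}}{\log{\left(s \right)}} \, ds$.

Since $\dfrac{\partial}{\partial a}\,s^{a} = s^{a} \ln s$, the $\ln s$ in the denominator cancels and
$$\frac{dI}{da} = \int_{0}^{1} s^{a} \, ds = \left[\frac{s^{a+1}}{a+1}\right]_0^1 = \frac{1}{a + 1}.$$

Integrating with respect to $a$ gives $I(a) = \log{\left(\frac{3 a}{5} + \frac{3}{5} \right)} + C$.

At $a = \frac{2}{3}$ the integrand is identically $0$, so $I(\frac{2}{3}) = 0$. The closed form gives $0$, hence $C = 0$.

Setting $a = \frac{5}{2}$:
$$I = \log{\left(\frac{21}{10} \right)}.$$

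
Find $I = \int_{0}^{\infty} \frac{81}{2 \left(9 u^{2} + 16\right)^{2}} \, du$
$\frac{27 \pi}{512}$

Start from the standard arctangent integral
$$J(a) = \int_{0}^{\infty} \frac{1}{2 \left(a^{2} + u^{2}\right)} \, du = \frac{\pi}{4 a}.$$

Differentiating under the integral sign with respect to $a$,
$$\frac{dJ}{da} = \int_{0}^{\infty} - \frac{a}{\left(a^{2} + u^{2}\right)^{2}} \, du = - \frac{\pi}{4 a^{2}},$$
so $\int_{0}^{\infty} \frac{1}{2 \left(a^{2} + u^{2}\right)^{2}} \, du = \frac{\pi}{8 a^{3}}$.

Setting $a = \frac{4}{3}$:
$$I = \frac{27 \pi}{512}.$$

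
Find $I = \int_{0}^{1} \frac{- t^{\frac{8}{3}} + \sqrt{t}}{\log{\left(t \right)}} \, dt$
$\log{\left(\frac{9}{22} \right)}$

Replace the exponent $\frac{1}{2}$ by a parameter $a$: let $I(a) = \int_{0}^{1} \frac{- t^{\frac{8}{3}} + t^{a}}{\log{\left(t \right)}} \, dt$.

Since $\dfrac{\partial}{\partial a}\,t^{a} = t^{a} \ln t$, the $\ln t$ in the denominator cancels and
$$\frac{dI}{da} = \int_{0}^{1} t^{a} \, dt = \left[\frac{t^{a+1}}{a+1}\right]_0^1 = \frac{1}{a + 1}.$$

Integrating with respect to $a$ gives $I(a) = \log{\left(\frac{3 a}{11} + \frac{3}{11} \right)} + C$.

At $a = \frac{8}{3}$ the integrand is identically $0$, so $I(\frac{8}{3}) = 0$. The closed form gives $0$, hence $C = 0$.

Setting $a = \frac{1}{2}$:
$$I = \log{\left(\frac{9}{22} \right)}.$$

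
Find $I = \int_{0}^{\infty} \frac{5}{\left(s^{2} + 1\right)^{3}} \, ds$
$\frac{15 \pi}{16}$

Recall the elementary integral
$$J(a) = \int_{0}^{\infty} \frac{5}{a^{2} + s^{2}} \, ds = \frac{5 \pi}{2 a}.$$

Differentiating under the integral sign with respect to $a$,
$$\frac{dJ}{da} = \int_{0}^{\infty} - \frac{10 a}{\left(a^{2} + s^{2}\right)^{2}} \, ds = - \frac{5 \pi}{2 a^{2}},$$
so $\int_{0}^{\infty} \frac{5}{\left(a^{2} + s^{2}\right)^{2}} \, ds = \frac{5 \pi}{4 a^{3}}$.

Repeating — each differentiation of $1/(s^2+a^2)^j$ produces $-2ja/(s^2+a^2)^{j+1}$ — and dividing through by $-2ja$ at each step yields, after $2$ differentiations in total,
$$\int_{0}^{\infty} \frac{5}{\left(a^{2} + s^{2}\right)^{3}} \, ds = \frac{15 \pi}{16 a^{5}}.$$

Setting $a = 1$:
$$I = \frac{15 \pi}{16}.$$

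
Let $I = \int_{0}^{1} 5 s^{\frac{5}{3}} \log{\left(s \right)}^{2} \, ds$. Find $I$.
$\frac{135}{256}$

Start from the elementary integral
$$J(a) = \int_{0}^{1} 5 s^{a} \, ds = \frac{5}{a + 1}.$$

Differentiating under the integral sign brings down a factor of $\ln s$:
$$\frac{dJ}{da} = \int_{0}^{1} 5 s^{a} \log{\left(s \right)} \, ds = - \frac{5}{\left(a + 1\right)^{2}}.$$

Repeating twice in total — each differentiation brings down another $\ln s$ — gives
$$\frac{d^{2}J}{da^{2}} = \int_{0}^{1} 5 s^{a} \log{\left(s \right)}^{2} \, ds = \frac{10}{\left(a + 1\right)^{3}},$$
and the integrand here is exactly the target integrand, so $I = \frac{10}{\left(a + 1\right)^{3}}$.

Setting $a = \frac{5}{3}$:
$$I = \frac{135}{256}.$$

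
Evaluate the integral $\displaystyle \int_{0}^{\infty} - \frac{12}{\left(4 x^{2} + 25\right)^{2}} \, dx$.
$- \frac{3 \pi}{250}$

Begin with the known result
$$J(a) = \int_{0}^{\infty} - \frac{3}{4 \left(a^{2} + x^{2}\right)} \, dx = - \frac{3 \pi}{8 a}.$$

Differentiating under the integral sign with respect to $a$,
$$\frac{dJ}{da} = \int_{0}^{\infty} \frac{3 a}{2 \left(a^{2} + x^{2}\right)^{2}} \, dx = \frac{3 \pi}{8 a^{2}},$$
so $\int_{0}^{\infty} - \frac{3}{4 \left(a^{2} + x^{2}\right)^{2}} \, dx = - \frac{3 \pi}{16 a^{3}}$.

Setting $a = \frac{5}{2}$:
$$I = - \frac{3 \pi}{250}.$$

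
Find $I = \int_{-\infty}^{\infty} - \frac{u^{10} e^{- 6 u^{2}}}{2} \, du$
$- \frac{35 \sqrt{6} \sqrt{\pi}}{110592}$

Consider the simpler parametrised integral
$$J(a) = \int_{-\infty}^{\infty} - \frac{e^{- a u^{2}}}{2} \, du = - \frac{\sqrt{\pi}}{2 \sqrt{a}}.$$

Differentiating under the integral sign brings down a factor of $(-u^2)$:
$$\frac{dJ}{da} = \int_{-\infty}^{\infty} \frac{u^{2} e^{- a u^{2}}}{2} \, du = \frac{\sqrt{\pi}}{4 a^{\frac{3}{2}}}.$$

Repeating $5$ times in total — each differentiation brings down another $(-u^2)$ — gives
$$\frac{d^{5}J}{da^{5}} = \int_{-\infty}^{\infty} \frac{u^{10} e^{- a u^{2}}}{2} \, du = \frac{945 \sqrt{\pi}}{64 a^{\frac{11}{2}}},$$
and the integrand here is $(-1)^{5}$ times the target integrand, so $I = (-1)^{5}\,\frac{d^{5}J}{da^{5}} = - \frac{945 \sqrt{\pi}}{64 a^{\frac{11}{2}}}$.

Setting $a = 6$:
$$I = - \frac{35 \sqrt{6} \sqrt{\pi}}{110592}.$$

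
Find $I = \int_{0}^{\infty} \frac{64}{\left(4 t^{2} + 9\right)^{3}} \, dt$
$\frac{2 \pi}{81}$

Recall the elementary integral
$$J(a) = \int_{0}^{\infty} \frac{1}{a^{2} + t^{2}} \, dt = \frac{\pi}{2 a}.$$

Differentiating under the integral sign with respect to $a$,
$$\frac{dJ}{da} = \int_{0}^{\infty} - \frac{2 a}{\left(a^{2} + t^{2}\right)^{2}} \, dt = - \frac{\pi}{2 a^{2}},$$
so $\int_{0}^{\infty} \frac{1}{\left(a^{2} + t^{2}\right)^{2}} \, dt = \frac{\pi}{4 a^{3}}$.

Repeating — each differentiation of $1/(t^2+a^2)^j$ produces $-2ja/(t^2+a^2)^{j+1}$ — and dividing through by $-2ja$ at each step yields, after $2$ differentiations in total,
$$\int_{0}^{\infty} \frac{1}{\left(a^{2} + t^{2}\right)^{3}} \, dt = \frac{3 \pi}{16 a^{5}}.$$

Setting $a = \frac{3}{2}$:
$$I = \frac{2 \pi}{81}.$$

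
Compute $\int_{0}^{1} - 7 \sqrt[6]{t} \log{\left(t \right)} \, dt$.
$\frac{36}{7}$

Start from the elementary integral
$$J(a) = \int_{0}^{1} - 7 t^{a} \, dt = - \frac{7}{a + 1}.$$

Differentiating under the integral sign brings down a factor of $\ln t$:
$$\frac{dJ}{da} = \int_{0}^{1} - 7 t^{a} \log{\left(t \right)} \, dt = \frac{7}{\left(a + 1\right)^{2}}.$$

The integral on the left is $I$, so $I = \frac{7}{\left(a + 1\right)^{2}}$.

Setting $a = \frac{1}{6}$:
$$I = \frac{36}{7}.$$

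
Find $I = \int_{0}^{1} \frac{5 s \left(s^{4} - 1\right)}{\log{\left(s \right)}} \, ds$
$\log{\left(243 \right)}$

Replace the exponent $5$ by a parameter $a$: let $I(a) = \int_{0}^{1} \frac{5 \left(- s + s^{a}\right)}{\log{\left(s \right)}} \, ds$.

Since $\dfrac{\partial}{\partial a}\,s^{a} = s^{a} \ln s$, the $\ln s$ in the denominator cancels and
$$\frac{dI}{da} = \int_{0}^{1} 5 s^{a} \, ds = 5 \left[\frac{s^{a+1}}{a+1}\right]_0^1 = \frac{5}{a + 1}.$$

Integrating with respect to $a$ gives $I(a) = \log{\left(\frac{\left(a + 1\right)^{5}}{32} \right)} + C$.

At $a = 1$ the integrand is identically $0$, so $I(1) = 0$. The closed form gives $0$, hence $C = 0$.

Setting $a = 5$:
$$I = \log{\left(243 \right)}.$$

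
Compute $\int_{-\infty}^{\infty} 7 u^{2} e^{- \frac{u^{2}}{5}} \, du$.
$\frac{35 \sqrt{5} \sqrt{\pi}}{2}$

Begin with the known integral
$$J(a) = \int_{-\infty}^{\infty} 7 e^{- a u^{2}} \, du = \frac{7 \sqrt{\pi}}{\sqrt{a}}.$$

Differentiating under the integral sign brings down a factor of $(-u^2)$:
$$\frac{dJ}{da} = \int_{-\infty}^{\infty} - 7 u^{2} e^{- a u^{2}} \, du = - \frac{7 \sqrt{\pi}}{2 a^{\frac{3}{2}}}.$$

The integral on the left is $-I$, so $I = \frac{7 \sqrt{\pi}}{2 a^{\frac{3}{2}}}$.

Setting $a = \frac{1}{5}$:
$$I = \frac{35 \sqrt{5} \sqrt{\pi}}{2}.$$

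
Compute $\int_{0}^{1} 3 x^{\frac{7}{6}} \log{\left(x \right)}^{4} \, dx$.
$\frac{559872}{371293}$

Consider the simpler parametrised integral
$$J(a) = \int_{0}^{1} 3 x^{a} \, dx = \frac{3}{a + 1}.$$

Differentiating under the integral sign brings down a factor of $\ln x$:
$$\frac{dJ}{da} = \int_{0}^{1} 3 x^{a} \log{\left(x \right)} \, dx = - \frac{3}{\left(a + 1\right)^{2}}.$$

Repeating $4$ times in total — each differentiation brings down another $\ln x$ — gives
$$\frac{d^{4}J}{da^{4}} = \int_{0}^{1} 3 x^{a} \log{\left(x \right)}^{4} \, dx = \frac{72}{\left(a + 1\right)^{5}},$$
and the integrand here is exactly the target integrand, so $I = \frac{72}{\left(a + 1\right)^{5}}$.

Setting $a = \frac{7}{6}$:
$$I = \frac{559872}{371293}.$$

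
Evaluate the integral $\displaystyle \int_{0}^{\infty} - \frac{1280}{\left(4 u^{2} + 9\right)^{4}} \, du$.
$- \frac{100 \pi}{2187}$

Start from the standard arctangent integral
$$J(a) = \int_{0}^{\infty} - \frac{5}{a^{2} + u^{2}} \, du = - \frac{5 \pi}{2 a}.$$

Differentiating under the integral sign with respect to $a$,
$$\frac{dJ}{da} = \int_{0}^{\infty} \frac{10 a}{\left(a^{2} + u^{2}\right)^{2}} \, du = \frac{5 \pi}{2 a^{2}},$$
so $\int_{0}^{\infty} - \frac{5}{\left(a^{2} + u^{2}\right)^{2}} \, du = - \frac{5 \pi}{4 a^{3}}$.

Repeating — each differentiation of $1/(u^2+a^2)^j$ produces $-2ja/(u^2+a^2)^{j+1}$ — and dividing through by $-2ja$ at each step yields, after $3$ differentiations in total,
$$\int_{0}^{\infty} - \frac{5}{\left(a^{2} + u^{2}\right)^{4}} \, du = - \frac{25 \pi}{32 a^{7}}.$$

Setting $a = \frac{3}{2}$:
$$I = - \frac{100 \pi}{2187}.$$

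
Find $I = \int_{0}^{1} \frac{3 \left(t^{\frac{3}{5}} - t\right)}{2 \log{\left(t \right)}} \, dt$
$\log{\left(\frac{8 \sqrt{5}}{25} \right)}$

Replace the exponent $\frac{3}{5}$ by a parameter $a$: let $I(a) = \int_{0}^{1} \frac{3 \left(- t + t^{a}\right)}{2 \log{\left(t \right)}} \, dt$.

Since $\dfrac{\partial}{\partial a}\,t^{a} = t^{a} \ln t$, the $\ln t$ in the denominator cancels and
$$\frac{dI}{da} = \int_{0}^{1} \frac{3}{2} t^{a} \, dt = \frac{3}{2} \left[\frac{t^{a+1}}{a+1}\right]_0^1 = \frac{3}{2 \left(a + 1\right)}.$$

Integrating with respect to $a$ gives $I(a) = \frac{3 \log{\left(a + 1 \right)}}{2} - \frac{3 \log{\left(2 \right)}}{2} + C$.

At $a = 1$ the integrand is identically $0$, so $I(1) = 0$. The closed form gives $0$, hence $C = 0$.

Setting $a = \frac{3}{5}$:
$$I = \log{\left(\frac{8 \sqrt{5}}{25} \right)}.$$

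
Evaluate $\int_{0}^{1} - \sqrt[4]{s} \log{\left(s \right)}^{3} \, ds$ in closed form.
$\frac{1536}{625}$

Begin with the known integral
$$J(a) = \int_{0}^{1} - s^{a} \, ds = - \frac{1}{a + 1}.$$

Differentiating under the integral sign brings down a factor of $\ln s$:
$$\frac{dJ}{da} = \int_{0}^{1} - s^{a} \log{\left(s \right)} \, ds = \frac{1}{\left(a + 1\right)^{2}}.$$

Repeating $3$ times in total — each differentiation brings down another $\ln s$ — gives
$$\frac{d^{3}J}{da^{3}} = \int_{0}^{1} - s^{a} \log{\left(s \right)}^{3} \, ds = \frac{6}{\left(a + 1\right)^{4}},$$
and the integrand here is exactly the target integrand, so $I = \frac{6}{\left(a + 1\right)^{4}}$.

Setting $a = \frac{1}{4}$:
$$I = \frac{1536}{625}.$$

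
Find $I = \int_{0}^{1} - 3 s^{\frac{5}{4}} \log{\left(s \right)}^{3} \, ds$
$\frac{512}{729}$

Start from the elementary integral
$$J(a) = \int_{0}^{1} - 3 s^{a} \, ds = - \frac{3}{a + 1}.$$

Differentiating under the integral sign brings down a factor of $\ln s$:
$$\frac{dJ}{da} = \int_{0}^{1} - 3 s^{a} \log{\left(s \right)} \, ds = \frac{3}{\left(a + 1\right)^{2}}.$$

Repeating $3$ times in total — each differentiation brings down another $\ln s$ — gives
$$\frac{d^{3}J}{da^{3}} = \int_{0}^{1} - 3 s^{a} \log{\left(s \right)}^{3} \, ds = \frac{18}{\left(a + 1\right)^{4}},$$
and the integrand here is exactly the target integrand, so $I = \frac{18}{\left(a + 1\right)^{4}}$.

Setting $a = \frac{5}{4}$:
$$I = \frac{512}{729}.$$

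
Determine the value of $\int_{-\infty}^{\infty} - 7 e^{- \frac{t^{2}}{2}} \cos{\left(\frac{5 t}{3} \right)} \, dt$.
$- \frac{7 \sqrt{2} \sqrt{\pi}}{e^{\frac{25}{18}}}$

Let $b$ denote the cosine frequency and define $I(b) = \int_{-\infty}^{\infty} - 7 e^{- \frac{t^{2}}{2}} \cos{\left(b t \right)} \, dt$.

Differentiating under the integral sign,
$$I'(b) = \int_{-\infty}^{\infty} 7 t e^{- \frac{t^{2}}{2}} \sin{\left(b t \right)} \, dt.$$

Integrate $\int_{-\infty}^{\infty} t \sin(b t)\, e^{- \frac{t^{2}}{2}}\, dt$ by parts with $u = \sin(b t)$ and $dv = t\, e^{- \frac{t^{2}}{2}}\, dt$, giving $v = - e^{- \frac{t^{2}}{2}}$. The boundary term vanishes and
$$\int_{-\infty}^{\infty} t \sin(b t)\, e^{- \frac{t^{2}}{2}}\, dt = b \int_{-\infty}^{\infty} \cos(b t)\, e^{- \frac{t^{2}}{2}}\, dt,$$
so $I'(b) = - b\, I(b)$.

This is a separable first-order ODE; solving with the initial condition $I(0) = \int_{-\infty}^{\infty} - 7 e^{- \frac{t^{2}}{2}}\,dt = - 7 \sqrt{2} \sqrt{\pi}$ gives
$$I(b) = - 7 \sqrt{2} \sqrt{\pi} e^{- \frac{b^{2}}{2}}.$$

Setting $b = \frac{5}{3}$:
$$I = - \frac{7 \sqrt{2} \sqrt{\pi}}{e^{\frac{25}{18}}}.$$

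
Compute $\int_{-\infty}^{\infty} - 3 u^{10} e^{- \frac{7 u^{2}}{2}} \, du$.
$- \frac{405 \sqrt{14} \sqrt{\pi}}{16807}$

Consider the simpler parametrised integral
$$J(a) = \int_{-\infty}^{\infty} - 3 e^{- a u^{2}} \, du = - \frac{3 \sqrt{\pi}}{\sqrt{a}}.$$

Differentiating under the integral sign brings down a factor of $(-u^2)$:
$$\frac{dJ}{da} = \int_{-\infty}^{\infty} 3 u^{2} e^{- a u^{2}} \, du = \frac{3 \sqrt{\pi}}{2 a^{\frac{3}{2}}}.$$

Repeating $5$ times in total — each differentiation brings down another $(-u^2)$ — gives
$$\frac{d^{5}J}{da^{5}} = \int_{-\infty}^{\infty} 3 u^{10} e^{- a u^{2}} \, du = \frac{2835 \sqrt{\pi}}{32 a^{\frac{11}{2}}},$$
and the integrand here is $(-1)^{5}$ times the target integrand, so $I = (-1)^{5}\,\frac{d^{5}J}{da^{5}} = - \frac{2835 \sqrt{\pi}}{32 a^{\frac{11}{2}}}$.

Setting $a = \frac{7}{2}$:
$$I = - \frac{405 \sqrt{14} \sqrt{\pi}}{16807}.$$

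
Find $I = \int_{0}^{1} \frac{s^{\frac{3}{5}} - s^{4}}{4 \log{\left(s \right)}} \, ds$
$- \frac{\log{\left(5 \right)}}{2} + \frac{3 \log{\left(2 \right)}}{4}$

Consider the one-parameter family: let $I(a) = \int_{0}^{1} \frac{- s^{4} + s^{a}}{4 \log{\left(s \right)}} \, ds$.

Since $\dfrac{\partial}{\partial a}\,s^{a} = s^{a} \ln s$, the $\ln s$ in the denominator cancels and
$$\frac{dI}{da} = \int_{0}^{1} \frac{1}{4} s^{a} \, ds = \frac{1}{4} \left[\frac{s^{a+1}}{a+1}\right]_0^1 = \frac{1}{4 \left(a + 1\right)}.$$

Integrating with respect to $a$ gives $I(a) = \frac{\log{\left(a + 1 \right)}}{4} - \frac{\log{\left(5 \right)}}{4} + C$.

At $a = 4$ the integrand is identically $0$, so $I(4) = 0$. The closed form gives $0$, hence $C = 0$.

Setting $a = \frac{3}{5}$:
$$I = - \frac{\log{\left(5 \right)}}{2} + \frac{3 \log{\left(2 \right)}}{4}.$$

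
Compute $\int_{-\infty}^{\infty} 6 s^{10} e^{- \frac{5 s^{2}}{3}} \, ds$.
$\frac{137781 \sqrt{15} \sqrt{\pi}}{50000}$

Consider the simpler parametrised integral
$$J(a) = \int_{-\infty}^{\infty} 6 e^{- a s^{2}} \, ds = \frac{6 \sqrt{\pi}}{\sqrt{a}}.$$

Differentiating under the integral sign brings down a factor of $(-s^2)$:
$$\frac{dJ}{da} = \int_{-\infty}^{\infty} - 6 s^{2} e^{- a s^{2}} \, ds = - \frac{3 \sqrt{\pi}}{a^{\frac{3}{2}}}.$$

Repeating $5$ times in total — each differentiation brings down another $(-s^2)$ — gives
$$\frac{d^{5}J}{da^{5}} = \int_{-\infty}^{\infty} - 6 s^{10} e^{- a s^{2}} \, ds = - \frac{2835 \sqrt{\pi}}{16 a^{\frac{11}{2}}},$$
and the integrand here is $(-1)^{5}$ times the target integrand, so $I = (-1)^{5}\,\frac{d^{5}J}{da^{5}} = \frac{2835 \sqrt{\pi}}{16 a^{\frac{11}{2}}}$.

Setting $a = \frac{5}{3}$:
$$I = \frac{137781 \sqrt{15} \sqrt{\pi}}{50000}.$$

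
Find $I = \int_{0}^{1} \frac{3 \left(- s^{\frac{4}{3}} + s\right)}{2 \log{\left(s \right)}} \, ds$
$\log{\left(\frac{6 \sqrt{42}}{49} \right)}$

Replace the exponent $1$ by a parameter $a$: let $I(a) = \int_{0}^{1} \frac{3 \left(- s^{\frac{4}{3}} + s^{a}\right)}{2 \log{\left(s \right)}} \, ds$.

Since $\dfrac{\partial}{\partial a}\,s^{a} = s^{a} \ln s$, the $\ln s$ in the denominator cancels and
$$\frac{dI}{da} = \int_{0}^{1} \frac{3}{2} s^{a} \, ds = \frac{3}{2} \left[\frac{s^{a+1}}{a+1}\right]_0^1 = \frac{3}{2 \left(a + 1\right)}.$$

Integrating with respect to $a$ gives $I(a) = \log{\left(\frac{3 \sqrt{21} \left(a + 1\right)^{\frac{3}{2}}}{49} \right)} + C$.

At $a = \frac{4}{3}$ the integrand is identically $0$, so $I(\frac{4}{3}) = 0$. The closed form gives $0$, hence $C = 0$.

Setting $a = 1$:
$$I = \log{\left(\frac{6 \sqrt{42}}{49} \right)}.$$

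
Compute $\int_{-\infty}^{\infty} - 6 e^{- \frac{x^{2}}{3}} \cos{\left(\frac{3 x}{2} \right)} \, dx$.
$- \frac{6 \sqrt{3} \sqrt{\pi}}{e^{\frac{27}{16}}}$

Define $I(b) = \int_{-\infty}^{\infty} - 6 e^{- \frac{x^{2}}{3}} \cos{\left(b x \right)} \, dx$.

Differentiating under the integral sign,
$$I'(b) = \int_{-\infty}^{\infty} 6 x e^{- \frac{x^{2}}{3}} \sin{\left(b x \right)} \, dx.$$

Integrate $\int_{-\infty}^{\infty} x \sin(b x)\, e^{- \frac{x^{2}}{3}}\, dx$ by parts with $u = \sin(b x)$ and $dv = x\, e^{- \frac{x^{2}}{3}}\, dx$, giving $v = - \frac{3 e^{- \frac{x^{2}}{3}}}{2}$. The boundary term vanishes and
$$\int_{-\infty}^{\infty} x \sin(b x)\, e^{- \frac{x^{2}}{3}}\, dx = \frac{3 b}{2} \int_{-\infty}^{\infty} \cos(b x)\, e^{- \frac{x^{2}}{3}}\, dx,$$
so $I'(b) = - \frac{3 b}{2}\, I(b)$.

This is a separable first-order ODE; solving with the initial condition $I(0) = \int_{-\infty}^{\infty} - 6 e^{- \frac{x^{2}}{3}}\,dx = - 6 \sqrt{3} \sqrt{\pi}$ gives
$$I(b) = - 6 \sqrt{3} \sqrt{\pi} e^{- \frac{3 b^{2}}{4}}.$$

Setting $b = \frac{3}{2}$:
$$I = - \frac{6 \sqrt{3} \sqrt{\pi}}{e^{\frac{27}{16}}}.$$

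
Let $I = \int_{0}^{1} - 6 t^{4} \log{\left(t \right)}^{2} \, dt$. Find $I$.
$- \frac{12}{125}$

Consider the simpler parametrised integral
$$J(a) = \int_{0}^{1} - 6 t^{a} \, dt = - \frac{6}{a + 1}.$$

Differentiating under the integral sign brings down a factor of $\ln t$:
$$\frac{dJ}{da} = \int_{0}^{1} - 6 t^{a} \log{\left(t \right)} \, dt = \frac{6}{\left(a + 1\right)^{2}}.$$

Repeating twice in total — each differentiation brings down another $\ln t$ — gives
$$\frac{d^{2}J}{da^{2}} = \int_{0}^{1} - 6 t^{a} \log{\left(t \right)}^{2} \, dt = - \frac{12}{\left(a + 1\right)^{3}},$$
and the integrand here is exactly the target integrand, so $I = - \frac{12}{\left(a + 1\right)^{3}}$.

Setting $a = 4$:
$$I = - \frac{12}{125}.$$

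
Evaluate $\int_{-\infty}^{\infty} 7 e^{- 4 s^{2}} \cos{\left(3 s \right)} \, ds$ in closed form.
$\frac{7 \sqrt{\pi}}{2 e^{\frac{9}{16}}}$

Treat the cosine frequency as a parameter and define $I(b) = \int_{-\infty}^{\infty} 7 e^{- 4 s^{2}} \cos{\left(b s \right)} \, ds$.

Differentiating under the integral sign,
$$I'(b) = \int_{-\infty}^{\infty} - 7 s e^{- 4 s^{2}} \sin{\left(b s \right)} \, ds.$$

Integrate $\int_{-\infty}^{\infty} s \sin(b s)\, e^{- 4 s^{2}}\, ds$ by parts with $u = \sin(b s)$ and $dv = s\, e^{- 4 s^{2}}\, ds$, giving $v = - \frac{e^{- 4 s^{2}}}{8}$. The boundary term vanishes and
$$\int_{-\infty}^{\infty} s \sin(b s)\, e^{- 4 s^{2}}\, ds = \frac{b}{8} \int_{-\infty}^{\infty} \cos(b s)\, e^{- 4 s^{2}}\, ds,$$
so $I'(b) = - \frac{b}{8}\, I(b)$.

This is a separable first-order ODE; solving with the initial condition $I(0) = \int_{-\infty}^{\infty} 7 e^{- 4 s^{2}}\,ds = \frac{7 \sqrt{\pi}}{2}$ gives
$$I(b) = \frac{7 \sqrt{\pi} e^{- \frac{b^{2}}{16}}}{2}.$$

Setting $b = 3$:
$$I = \frac{7 \sqrt{\pi}}{2 e^{\frac{9}{16}}}.$$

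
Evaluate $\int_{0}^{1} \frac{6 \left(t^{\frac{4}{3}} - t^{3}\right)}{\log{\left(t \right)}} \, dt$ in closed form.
$\log{\left(\frac{117649}{2985984} \right)}$

Introduce a parameter $a$ in the exponent: let $I(a) = \int_{0}^{1} \frac{6 \left(- t^{3} + t^{a}\right)}{\log{\left(t \right)}} \, dt$.

Since $\dfrac{\partial}{\partial a}\,t^{a} = t^{a} \ln t$, the $\ln t$ in the denominator cancels and
$$\frac{dI}{da} = \int_{0}^{1} 6 t^{a} \, dt = 6 \left[\frac{t^{a+1}}{a+1}\right]_0^1 = \frac{6}{a + 1}.$$

Integrating with respect to $a$ gives $I(a) = \log{\left(\frac{\left(a + 1\right)^{6}}{4096} \right)} + C$.

At $a = 3$ the integrand is identically $0$, so $I(3) = 0$. The closed form gives $0$, hence $C = 0$.

Setting $a = \frac{4}{3}$:
$$I = \log{\left(\frac{117649}{2985984} \right)}.$$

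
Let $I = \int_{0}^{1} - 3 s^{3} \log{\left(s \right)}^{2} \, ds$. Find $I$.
$- \frac{3}{32}$

Consider the simpler parametrised integral
$$J(a) = \int_{0}^{1} - 3 s^{a} \, ds = - \frac{3}{a + 1}.$$

Differentiating under the integral sign brings down a factor of $\ln s$:
$$\frac{dJ}{da} = \int_{0}^{1} - 3 s^{a} \log{\left(s \right)} \, ds = \frac{3}{\left(a + 1\right)^{2}}.$$

Repeating twice in total — each differentiation brings down another $\ln s$ — gives
$$\frac{d^{2}J}{da^{2}} = \int_{0}^{1} - 3 s^{a} \log{\left(s \right)}^{2} \, ds = - \frac{6}{\left(a + 1\right)^{3}},$$
and the integrand here is exactly the target integrand, so $I = - \frac{6}{\left(a + 1\right)^{3}}$.

Setting $a = 3$:
$$I = - \frac{3}{32}.$$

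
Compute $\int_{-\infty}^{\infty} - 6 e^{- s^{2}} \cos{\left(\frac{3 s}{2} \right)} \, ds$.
$- \frac{6 \sqrt{\pi}}{e^{\frac{9}{16}}}$

Let $b$ denote the cosine frequency and define $I(b) = \int_{-\infty}^{\infty} - 6 e^{- s^{2}} \cos{\left(b s \right)} \, ds$.

Differentiating under the integral sign,
$$I'(b) = \int_{-\infty}^{\infty} 6 s e^{- s^{2}} \sin{\left(b s \right)} \, ds.$$

Integrate $\int_{-\infty}^{\infty} s \sin(b s)\, e^{- s^{2}}\, ds$ by parts with $u = \sin(b s)$ and $dv = s\, e^{- s^{2}}\, ds$, giving $v = - \frac{e^{- s^{2}}}{2}$. The boundary term vanishes and
$$\int_{-\infty}^{\infty} s \sin(b s)\, e^{- s^{2}}\, ds = \frac{b}{2} \int_{-\infty}^{\infty} \cos(b s)\, e^{- s^{2}}\, ds,$$
so $I'(b) = - \frac{b}{2}\, I(b)$.

This is a separable first-order ODE; solving with the initial condition $I(0) = \int_{-\infty}^{\infty} - 6 e^{- s^{2}}\,ds = - 6 \sqrt{\pi}$ gives
$$I(b) = - 6 \sqrt{\pi} e^{- \frac{b^{2}}{4}}.$$

Setting $b = \frac{3}{2}$:
$$I = - \frac{6 \sqrt{\pi}}{e^{\frac{9}{16}}}.$$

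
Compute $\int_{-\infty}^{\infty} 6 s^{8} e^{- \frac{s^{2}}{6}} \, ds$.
$51030 \sqrt{6} \sqrt{\pi}$

Start from the elementary integral
$$J(a) = \int_{-\infty}^{\infty} 6 e^{- a s^{2}} \, ds = \frac{6 \sqrt{\pi}}{\sqrt{a}}.$$

Differentiating under the integral sign brings down a factor of $(-s^2)$:
$$\frac{dJ}{da} = \int_{-\infty}^{\infty} - 6 s^{2} e^{- a s^{2}} \, ds = - \frac{3 \sqrt{\pi}}{a^{\frac{3}{2}}}.$$

Repeating $4$ times in total — each differentiation brings down another $(-s^2)$ — gives
$$\frac{d^{4}J}{da^{4}} = \int_{-\infty}^{\infty} 6 s^{8} e^{- a s^{2}} \, ds = \frac{315 \sqrt{\pi}}{8 a^{\frac{9}{2}}},$$
and the integrand here is exactly the target integrand, so $I = \frac{315 \sqrt{\pi}}{8 a^{\frac{9}{2}}}$.

Setting $a = \frac{1}{6}$:
$$I = 51030 \sqrt{6} \sqrt{\pi}.$$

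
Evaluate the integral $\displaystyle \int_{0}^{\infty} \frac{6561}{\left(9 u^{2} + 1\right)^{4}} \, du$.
$\frac{10935 \pi}{32}$

Recall the elementary integral
$$J(a) = \int_{0}^{\infty} \frac{1}{a^{2} + u^{2}} \, du = \frac{\pi}{2 a}.$$

Differentiating under the integral sign with respect to $a$,
$$\frac{dJ}{da} = \int_{0}^{\infty} - \frac{2 a}{\left(a^{2} + u^{2}\right)^{2}} \, du = - \frac{\pi}{2 a^{2}},$$
so $\int_{0}^{\infty} \frac{1}{\left(a^{2} + u^{2}\right)^{2}} \, du = \frac{\pi}{4 a^{3}}$.

Repeating — each differentiation of $1/(u^2+a^2)^j$ produces $-2ja/(u^2+a^2)^{j+1}$ — and dividing through by $-2ja$ at each step yields, after $3$ differentiations in total,
$$\int_{0}^{\infty} \frac{1}{\left(a^{2} + u^{2}\right)^{4}} \, du = \frac{5 \pi}{32 a^{7}}.$$

Setting $a = \frac{1}{3}$:
$$I = \frac{10935 \pi}{32}.$$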